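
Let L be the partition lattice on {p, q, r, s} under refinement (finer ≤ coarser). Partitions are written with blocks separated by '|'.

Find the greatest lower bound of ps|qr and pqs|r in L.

The meet (common refinement) of ps|qr and pqs|r intersects blocks pairwise, giving ps|q|r.

ps|q|r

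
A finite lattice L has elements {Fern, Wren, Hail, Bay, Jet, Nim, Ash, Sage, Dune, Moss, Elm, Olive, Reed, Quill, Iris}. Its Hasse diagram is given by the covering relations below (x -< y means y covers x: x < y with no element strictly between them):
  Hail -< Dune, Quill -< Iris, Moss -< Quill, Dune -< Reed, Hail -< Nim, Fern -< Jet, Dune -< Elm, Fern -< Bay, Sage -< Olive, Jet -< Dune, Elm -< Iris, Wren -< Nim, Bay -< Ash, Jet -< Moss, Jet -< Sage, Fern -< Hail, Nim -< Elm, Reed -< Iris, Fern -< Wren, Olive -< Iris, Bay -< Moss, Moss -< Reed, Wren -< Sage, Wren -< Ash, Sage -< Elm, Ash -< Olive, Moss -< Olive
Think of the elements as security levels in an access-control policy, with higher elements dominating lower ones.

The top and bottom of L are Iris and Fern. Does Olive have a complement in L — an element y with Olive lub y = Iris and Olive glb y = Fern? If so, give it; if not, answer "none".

Need y with Olive ∨ y = Iris and Olive ∧ y = Fern.
Checking each element gives: Hail.

Hail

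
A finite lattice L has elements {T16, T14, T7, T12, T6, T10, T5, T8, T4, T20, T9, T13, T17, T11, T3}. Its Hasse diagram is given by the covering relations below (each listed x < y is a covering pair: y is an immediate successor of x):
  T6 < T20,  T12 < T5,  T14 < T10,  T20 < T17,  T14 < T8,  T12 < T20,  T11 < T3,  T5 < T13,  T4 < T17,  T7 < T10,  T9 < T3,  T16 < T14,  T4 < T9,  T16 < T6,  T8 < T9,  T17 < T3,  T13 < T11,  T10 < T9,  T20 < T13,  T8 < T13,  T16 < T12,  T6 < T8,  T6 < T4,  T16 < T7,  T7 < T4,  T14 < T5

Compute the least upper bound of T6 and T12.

Common upper bounds of {T6, T12}: T11, T13, T17, T20, T3.
The least among these is T20.

T20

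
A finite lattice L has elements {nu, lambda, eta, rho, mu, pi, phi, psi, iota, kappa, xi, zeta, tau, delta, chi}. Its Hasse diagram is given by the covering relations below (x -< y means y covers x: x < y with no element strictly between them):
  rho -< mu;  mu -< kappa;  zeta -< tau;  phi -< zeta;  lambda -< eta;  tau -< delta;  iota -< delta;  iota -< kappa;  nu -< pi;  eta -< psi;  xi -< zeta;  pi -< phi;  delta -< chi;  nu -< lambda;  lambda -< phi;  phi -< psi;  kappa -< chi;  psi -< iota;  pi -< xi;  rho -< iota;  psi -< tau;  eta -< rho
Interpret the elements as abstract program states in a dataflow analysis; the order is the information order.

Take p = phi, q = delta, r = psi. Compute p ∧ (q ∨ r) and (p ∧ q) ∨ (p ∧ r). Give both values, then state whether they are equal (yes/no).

q ∨ r = delta, so p ∧ (q ∨ r) = phi ∧ delta = phi.
p ∧ q = phi and p ∧ r = phi, so (p ∧ q) ∨ (p ∧ r) = phi ∨ phi = phi.
Equal: yes.

phi; phi; yes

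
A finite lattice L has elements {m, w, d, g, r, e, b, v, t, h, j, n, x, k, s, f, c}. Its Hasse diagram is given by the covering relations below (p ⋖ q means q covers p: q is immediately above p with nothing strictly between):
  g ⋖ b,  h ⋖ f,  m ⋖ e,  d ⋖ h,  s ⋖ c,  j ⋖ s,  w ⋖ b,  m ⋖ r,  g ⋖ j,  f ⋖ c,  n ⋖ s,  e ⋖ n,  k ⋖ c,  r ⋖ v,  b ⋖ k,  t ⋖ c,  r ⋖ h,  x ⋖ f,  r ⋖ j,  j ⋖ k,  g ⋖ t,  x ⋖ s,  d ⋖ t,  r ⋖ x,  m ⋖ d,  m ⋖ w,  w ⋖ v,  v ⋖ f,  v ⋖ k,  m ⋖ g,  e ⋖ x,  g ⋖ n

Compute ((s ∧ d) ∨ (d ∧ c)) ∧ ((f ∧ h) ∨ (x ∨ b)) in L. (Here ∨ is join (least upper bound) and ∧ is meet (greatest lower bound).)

s ∧ d = m
d ∧ c = d
m ∨ d = d
f ∧ h = h
x ∨ b = c
h ∨ c = c
d ∧ c = d

d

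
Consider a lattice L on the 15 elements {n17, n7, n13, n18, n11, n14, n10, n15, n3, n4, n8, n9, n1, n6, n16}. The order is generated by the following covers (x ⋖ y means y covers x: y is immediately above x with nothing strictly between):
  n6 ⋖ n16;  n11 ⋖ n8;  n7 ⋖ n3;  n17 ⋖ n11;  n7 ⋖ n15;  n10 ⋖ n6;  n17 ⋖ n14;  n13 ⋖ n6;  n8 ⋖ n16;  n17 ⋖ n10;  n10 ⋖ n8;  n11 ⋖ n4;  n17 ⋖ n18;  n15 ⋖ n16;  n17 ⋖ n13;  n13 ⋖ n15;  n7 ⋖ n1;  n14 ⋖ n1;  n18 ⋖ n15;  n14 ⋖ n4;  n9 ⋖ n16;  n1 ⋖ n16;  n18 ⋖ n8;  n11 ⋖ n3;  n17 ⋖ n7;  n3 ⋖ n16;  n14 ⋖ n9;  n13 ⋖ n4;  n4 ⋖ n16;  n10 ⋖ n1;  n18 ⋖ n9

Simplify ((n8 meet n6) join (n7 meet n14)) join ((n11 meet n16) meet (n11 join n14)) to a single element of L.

n8

n8 ∧ n6 = n10
n7 ∧ n14 = n17
n10 ∨ n17 = n10
n11 ∧ n16 = n11
n11 ∨ n14 = n4
n11 ∧ n4 = n11
n10 ∨ n11 = n8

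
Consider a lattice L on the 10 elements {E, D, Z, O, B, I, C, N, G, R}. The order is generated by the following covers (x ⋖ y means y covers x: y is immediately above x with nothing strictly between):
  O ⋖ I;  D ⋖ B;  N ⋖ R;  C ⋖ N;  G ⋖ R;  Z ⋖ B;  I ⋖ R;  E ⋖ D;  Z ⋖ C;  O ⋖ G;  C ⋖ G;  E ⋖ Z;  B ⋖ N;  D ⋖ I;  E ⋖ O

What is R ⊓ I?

Common lower bounds of {R, I}: D, E, I, O.
The greatest among these is I.

I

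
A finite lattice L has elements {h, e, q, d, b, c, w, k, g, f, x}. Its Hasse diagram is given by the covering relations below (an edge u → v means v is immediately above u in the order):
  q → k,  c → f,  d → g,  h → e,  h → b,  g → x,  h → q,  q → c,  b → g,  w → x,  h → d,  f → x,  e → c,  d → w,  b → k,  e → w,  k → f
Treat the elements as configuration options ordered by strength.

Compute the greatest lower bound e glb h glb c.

h

Common lower bounds of {e, h, c}: h.
The greatest among these is h.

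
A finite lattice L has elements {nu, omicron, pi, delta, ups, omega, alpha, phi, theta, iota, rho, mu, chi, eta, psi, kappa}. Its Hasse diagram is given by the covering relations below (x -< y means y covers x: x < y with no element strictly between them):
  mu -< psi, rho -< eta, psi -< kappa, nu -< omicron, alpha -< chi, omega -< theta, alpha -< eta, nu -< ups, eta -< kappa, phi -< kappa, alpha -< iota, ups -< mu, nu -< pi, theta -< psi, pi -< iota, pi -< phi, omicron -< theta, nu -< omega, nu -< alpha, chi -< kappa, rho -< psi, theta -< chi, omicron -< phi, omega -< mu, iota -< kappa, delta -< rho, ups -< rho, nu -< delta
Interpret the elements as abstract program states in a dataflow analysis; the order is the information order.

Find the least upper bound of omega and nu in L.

omega

Common upper bounds of {omega, nu}: chi, kappa, mu, omega, psi, theta.
The least among these is omega.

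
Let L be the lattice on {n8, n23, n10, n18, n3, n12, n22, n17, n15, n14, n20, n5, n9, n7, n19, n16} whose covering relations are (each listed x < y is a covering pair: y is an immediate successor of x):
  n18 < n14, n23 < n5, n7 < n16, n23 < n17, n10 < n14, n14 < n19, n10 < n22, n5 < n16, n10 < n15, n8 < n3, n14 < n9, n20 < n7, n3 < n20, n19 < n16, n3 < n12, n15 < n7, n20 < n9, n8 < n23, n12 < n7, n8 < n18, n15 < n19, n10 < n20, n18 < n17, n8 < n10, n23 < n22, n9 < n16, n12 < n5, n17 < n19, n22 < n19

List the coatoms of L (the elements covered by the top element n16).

n19, n5, n7, n9

The coatoms are exactly the elements covered by n16: n19, n5, n7, n9.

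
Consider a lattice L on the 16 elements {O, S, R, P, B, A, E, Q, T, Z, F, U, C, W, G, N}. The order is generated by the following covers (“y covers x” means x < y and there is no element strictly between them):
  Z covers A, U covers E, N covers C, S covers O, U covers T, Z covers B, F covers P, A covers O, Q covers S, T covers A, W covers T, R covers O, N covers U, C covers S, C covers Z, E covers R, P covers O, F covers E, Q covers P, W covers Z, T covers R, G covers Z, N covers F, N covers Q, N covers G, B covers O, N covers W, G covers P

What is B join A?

Common upper bounds of {B, A}: C, G, N, W, Z.
The least among these is Z.

Z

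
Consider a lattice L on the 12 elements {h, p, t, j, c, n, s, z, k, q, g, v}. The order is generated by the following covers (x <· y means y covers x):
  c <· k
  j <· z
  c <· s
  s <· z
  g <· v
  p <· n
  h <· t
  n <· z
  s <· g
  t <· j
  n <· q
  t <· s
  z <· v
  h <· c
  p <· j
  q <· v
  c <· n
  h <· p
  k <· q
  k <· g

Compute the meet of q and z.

n

Common lower bounds of {q, z}: c, h, n, p.
The greatest among these is n.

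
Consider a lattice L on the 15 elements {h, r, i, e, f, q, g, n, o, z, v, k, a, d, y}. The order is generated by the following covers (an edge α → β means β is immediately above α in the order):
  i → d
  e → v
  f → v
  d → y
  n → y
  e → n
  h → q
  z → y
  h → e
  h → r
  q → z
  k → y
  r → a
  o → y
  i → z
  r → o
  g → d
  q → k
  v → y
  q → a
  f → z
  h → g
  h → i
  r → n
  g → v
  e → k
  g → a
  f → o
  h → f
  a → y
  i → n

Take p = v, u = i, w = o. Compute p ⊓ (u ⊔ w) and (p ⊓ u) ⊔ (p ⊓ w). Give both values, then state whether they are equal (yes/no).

v; f; no

u ⊔ w = y, so p ⊓ (u ⊔ w) = v ⊓ y = v.
p ⊓ u = h and p ⊓ w = f, so (p ⊓ u) ⊔ (p ⊓ w) = h ⊔ f = f.
Equal: no.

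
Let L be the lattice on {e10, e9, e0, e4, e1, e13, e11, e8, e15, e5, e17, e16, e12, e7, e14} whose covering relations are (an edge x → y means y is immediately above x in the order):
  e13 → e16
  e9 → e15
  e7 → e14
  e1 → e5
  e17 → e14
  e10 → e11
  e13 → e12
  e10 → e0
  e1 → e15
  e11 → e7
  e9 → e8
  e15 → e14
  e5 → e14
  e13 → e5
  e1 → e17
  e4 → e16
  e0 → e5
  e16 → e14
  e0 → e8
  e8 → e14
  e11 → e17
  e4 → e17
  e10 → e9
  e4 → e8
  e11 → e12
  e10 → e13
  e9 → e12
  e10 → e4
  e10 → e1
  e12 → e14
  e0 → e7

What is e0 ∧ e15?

Common lower bounds of {e0, e15}: e10.
The greatest among these is e10.

e10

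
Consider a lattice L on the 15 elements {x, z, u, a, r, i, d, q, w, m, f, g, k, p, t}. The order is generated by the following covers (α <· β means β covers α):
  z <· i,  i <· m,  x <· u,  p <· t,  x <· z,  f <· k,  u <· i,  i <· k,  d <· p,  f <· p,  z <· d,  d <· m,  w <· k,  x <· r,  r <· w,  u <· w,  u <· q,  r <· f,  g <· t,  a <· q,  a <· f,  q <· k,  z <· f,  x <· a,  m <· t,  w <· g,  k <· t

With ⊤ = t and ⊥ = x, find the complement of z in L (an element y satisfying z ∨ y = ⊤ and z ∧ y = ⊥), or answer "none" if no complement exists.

Need y with z ∨ y = t and z ∧ y = x.
Checking each element gives: g.

g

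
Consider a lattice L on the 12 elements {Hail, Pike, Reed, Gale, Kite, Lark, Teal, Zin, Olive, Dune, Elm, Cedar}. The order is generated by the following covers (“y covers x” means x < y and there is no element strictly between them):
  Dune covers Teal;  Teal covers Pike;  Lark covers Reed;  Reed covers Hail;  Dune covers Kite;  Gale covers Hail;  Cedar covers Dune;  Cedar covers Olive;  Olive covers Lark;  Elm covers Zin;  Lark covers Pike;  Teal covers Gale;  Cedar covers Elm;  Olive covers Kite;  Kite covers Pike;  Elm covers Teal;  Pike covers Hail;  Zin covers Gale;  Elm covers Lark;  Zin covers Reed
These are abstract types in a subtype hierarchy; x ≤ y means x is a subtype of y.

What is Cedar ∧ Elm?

Elm

Common lower bounds of {Cedar, Elm}: Elm, Gale, Hail, Lark, Pike, Reed, Teal, Zin.
The greatest among these is Elm.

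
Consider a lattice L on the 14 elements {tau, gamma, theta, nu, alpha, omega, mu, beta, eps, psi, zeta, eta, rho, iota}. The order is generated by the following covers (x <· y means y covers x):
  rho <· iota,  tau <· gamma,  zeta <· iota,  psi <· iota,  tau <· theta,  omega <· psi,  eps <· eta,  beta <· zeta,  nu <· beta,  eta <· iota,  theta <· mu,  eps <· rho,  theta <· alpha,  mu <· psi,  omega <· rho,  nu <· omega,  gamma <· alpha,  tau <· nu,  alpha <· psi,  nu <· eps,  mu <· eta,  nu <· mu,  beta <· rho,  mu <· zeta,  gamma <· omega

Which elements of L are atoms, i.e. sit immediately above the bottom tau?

The atoms are exactly the elements that cover tau: gamma, nu, theta.

gamma, nu, theta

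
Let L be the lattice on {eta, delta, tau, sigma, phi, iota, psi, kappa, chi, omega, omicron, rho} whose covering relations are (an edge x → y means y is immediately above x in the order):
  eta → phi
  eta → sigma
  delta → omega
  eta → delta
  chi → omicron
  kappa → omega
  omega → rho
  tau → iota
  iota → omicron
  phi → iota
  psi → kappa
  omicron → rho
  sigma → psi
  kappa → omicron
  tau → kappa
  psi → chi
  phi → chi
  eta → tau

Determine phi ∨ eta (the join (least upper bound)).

Common upper bounds of {phi, eta}: chi, iota, omicron, phi, rho.
The least among these is phi.

phi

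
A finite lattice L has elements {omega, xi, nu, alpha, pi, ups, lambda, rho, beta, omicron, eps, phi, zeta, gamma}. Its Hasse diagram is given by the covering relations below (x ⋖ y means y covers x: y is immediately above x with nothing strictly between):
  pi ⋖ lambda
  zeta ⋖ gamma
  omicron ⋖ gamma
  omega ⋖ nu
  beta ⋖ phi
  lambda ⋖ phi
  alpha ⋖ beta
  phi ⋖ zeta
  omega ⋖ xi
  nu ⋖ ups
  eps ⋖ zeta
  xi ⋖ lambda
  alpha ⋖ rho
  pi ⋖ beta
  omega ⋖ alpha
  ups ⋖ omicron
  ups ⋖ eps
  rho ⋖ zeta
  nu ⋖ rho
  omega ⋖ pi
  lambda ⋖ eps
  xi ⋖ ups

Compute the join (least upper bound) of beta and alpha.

beta

Common upper bounds of {beta, alpha}: beta, gamma, phi, zeta.
The least among these is beta.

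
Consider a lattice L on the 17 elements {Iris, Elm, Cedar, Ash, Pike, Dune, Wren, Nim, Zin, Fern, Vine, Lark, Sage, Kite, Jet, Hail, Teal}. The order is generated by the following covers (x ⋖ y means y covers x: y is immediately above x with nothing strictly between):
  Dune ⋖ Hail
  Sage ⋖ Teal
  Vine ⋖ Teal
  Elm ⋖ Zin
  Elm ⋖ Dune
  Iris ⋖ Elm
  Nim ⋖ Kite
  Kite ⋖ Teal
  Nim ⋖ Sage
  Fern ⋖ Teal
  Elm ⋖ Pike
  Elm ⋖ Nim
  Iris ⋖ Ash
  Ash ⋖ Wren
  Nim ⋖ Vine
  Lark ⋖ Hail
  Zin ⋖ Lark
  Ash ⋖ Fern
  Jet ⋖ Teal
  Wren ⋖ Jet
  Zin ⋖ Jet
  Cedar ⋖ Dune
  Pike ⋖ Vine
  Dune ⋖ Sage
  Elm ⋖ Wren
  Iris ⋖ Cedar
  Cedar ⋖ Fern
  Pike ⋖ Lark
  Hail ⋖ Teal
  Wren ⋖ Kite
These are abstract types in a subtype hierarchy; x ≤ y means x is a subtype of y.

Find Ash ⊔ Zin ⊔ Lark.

Teal

Common upper bounds of {Ash, Zin, Lark}: Teal.
The least among these is Teal.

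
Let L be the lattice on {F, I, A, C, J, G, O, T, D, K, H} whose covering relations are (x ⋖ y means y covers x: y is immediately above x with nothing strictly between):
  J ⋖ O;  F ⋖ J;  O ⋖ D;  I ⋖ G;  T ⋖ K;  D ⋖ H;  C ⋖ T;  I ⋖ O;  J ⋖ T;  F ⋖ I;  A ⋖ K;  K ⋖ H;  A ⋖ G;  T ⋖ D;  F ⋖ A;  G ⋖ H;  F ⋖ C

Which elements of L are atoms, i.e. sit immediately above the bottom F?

A, C, I, J

The atoms are exactly the elements that cover F: A, C, I, J.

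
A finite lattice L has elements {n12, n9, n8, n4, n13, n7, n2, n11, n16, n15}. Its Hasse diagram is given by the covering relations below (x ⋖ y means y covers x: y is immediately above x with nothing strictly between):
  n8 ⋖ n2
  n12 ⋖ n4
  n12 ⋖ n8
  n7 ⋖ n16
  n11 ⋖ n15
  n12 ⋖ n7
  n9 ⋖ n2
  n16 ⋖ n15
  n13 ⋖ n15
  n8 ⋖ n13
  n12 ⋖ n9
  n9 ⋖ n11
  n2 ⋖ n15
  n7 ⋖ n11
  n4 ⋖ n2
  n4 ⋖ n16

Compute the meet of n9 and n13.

n12

Common lower bounds of {n9, n13}: n12.
The greatest among these is n12.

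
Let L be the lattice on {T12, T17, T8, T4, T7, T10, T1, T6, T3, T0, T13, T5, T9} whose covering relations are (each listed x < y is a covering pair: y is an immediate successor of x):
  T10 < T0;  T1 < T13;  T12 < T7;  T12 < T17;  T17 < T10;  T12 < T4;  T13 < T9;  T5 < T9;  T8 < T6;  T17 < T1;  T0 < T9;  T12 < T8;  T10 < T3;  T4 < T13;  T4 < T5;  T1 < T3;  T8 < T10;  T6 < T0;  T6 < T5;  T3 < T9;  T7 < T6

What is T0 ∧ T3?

Common lower bounds of {T0, T3}: T10, T12, T17, T8.
The greatest among these is T10.

T10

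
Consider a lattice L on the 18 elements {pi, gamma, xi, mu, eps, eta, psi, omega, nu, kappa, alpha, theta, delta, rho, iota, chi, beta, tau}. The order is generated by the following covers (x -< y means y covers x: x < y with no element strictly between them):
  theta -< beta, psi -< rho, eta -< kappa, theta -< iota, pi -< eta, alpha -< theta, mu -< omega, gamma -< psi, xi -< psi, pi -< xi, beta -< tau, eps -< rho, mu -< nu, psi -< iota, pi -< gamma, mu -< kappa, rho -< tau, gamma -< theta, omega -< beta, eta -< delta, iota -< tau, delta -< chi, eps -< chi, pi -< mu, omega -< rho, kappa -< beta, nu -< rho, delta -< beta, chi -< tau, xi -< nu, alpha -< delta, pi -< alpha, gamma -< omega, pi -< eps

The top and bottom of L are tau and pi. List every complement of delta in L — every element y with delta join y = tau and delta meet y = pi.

nu, psi, rho, xi

Need y with delta ∨ y = tau and delta ∧ y = pi.
Checking each element gives: nu, psi, rho, xi.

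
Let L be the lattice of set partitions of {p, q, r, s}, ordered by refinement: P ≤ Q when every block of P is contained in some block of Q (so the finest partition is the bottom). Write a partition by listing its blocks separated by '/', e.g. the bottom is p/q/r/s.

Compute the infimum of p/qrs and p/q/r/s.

The meet (common refinement) of p/qrs and p/q/r/s intersects blocks pairwise, giving p/q/r/s.

p/q/r/s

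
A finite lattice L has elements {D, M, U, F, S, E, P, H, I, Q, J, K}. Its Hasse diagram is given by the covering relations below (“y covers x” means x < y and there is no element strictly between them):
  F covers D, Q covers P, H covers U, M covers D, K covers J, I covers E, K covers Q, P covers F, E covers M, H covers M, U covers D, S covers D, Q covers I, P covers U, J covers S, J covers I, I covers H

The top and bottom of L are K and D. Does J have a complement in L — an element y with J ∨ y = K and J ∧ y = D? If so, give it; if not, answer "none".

Need y with J ∨ y = K and J ∧ y = D.
Checking each element gives: F.

F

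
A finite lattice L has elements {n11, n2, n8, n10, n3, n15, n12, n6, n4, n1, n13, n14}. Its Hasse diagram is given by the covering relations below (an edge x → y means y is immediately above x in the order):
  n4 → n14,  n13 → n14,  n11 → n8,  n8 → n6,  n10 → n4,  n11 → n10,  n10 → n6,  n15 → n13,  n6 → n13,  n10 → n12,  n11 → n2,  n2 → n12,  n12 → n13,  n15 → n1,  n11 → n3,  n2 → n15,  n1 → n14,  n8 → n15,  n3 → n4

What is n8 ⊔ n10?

n6

Common upper bounds of {n8, n10}: n13, n14, n6.
The least among these is n6.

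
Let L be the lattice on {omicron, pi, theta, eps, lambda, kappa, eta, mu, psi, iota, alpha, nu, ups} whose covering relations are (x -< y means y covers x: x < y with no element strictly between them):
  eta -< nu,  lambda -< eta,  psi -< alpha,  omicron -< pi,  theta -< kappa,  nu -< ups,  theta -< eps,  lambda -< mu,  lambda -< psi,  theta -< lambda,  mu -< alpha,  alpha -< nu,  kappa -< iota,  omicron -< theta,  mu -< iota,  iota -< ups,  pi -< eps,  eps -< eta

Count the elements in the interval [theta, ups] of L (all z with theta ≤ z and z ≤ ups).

The interval [theta, ups] = {alpha, eps, eta, iota, kappa, lambda, mu, nu, psi, theta, ups}, which has 11 elements.

11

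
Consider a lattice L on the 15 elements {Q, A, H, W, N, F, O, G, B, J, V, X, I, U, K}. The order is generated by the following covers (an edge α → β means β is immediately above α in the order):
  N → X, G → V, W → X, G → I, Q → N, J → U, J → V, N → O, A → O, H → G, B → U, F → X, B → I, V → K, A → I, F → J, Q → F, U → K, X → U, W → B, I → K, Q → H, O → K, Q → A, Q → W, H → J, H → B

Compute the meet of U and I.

B

Common lower bounds of {U, I}: B, H, Q, W.
The greatest among these is B.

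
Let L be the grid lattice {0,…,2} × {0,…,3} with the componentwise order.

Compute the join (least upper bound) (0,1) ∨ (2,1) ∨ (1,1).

Common upper bounds of {(0,1), (2,1), (1,1)}: (2,1), (2,2), (2,3).
The least among these is (2,1).

(2,1)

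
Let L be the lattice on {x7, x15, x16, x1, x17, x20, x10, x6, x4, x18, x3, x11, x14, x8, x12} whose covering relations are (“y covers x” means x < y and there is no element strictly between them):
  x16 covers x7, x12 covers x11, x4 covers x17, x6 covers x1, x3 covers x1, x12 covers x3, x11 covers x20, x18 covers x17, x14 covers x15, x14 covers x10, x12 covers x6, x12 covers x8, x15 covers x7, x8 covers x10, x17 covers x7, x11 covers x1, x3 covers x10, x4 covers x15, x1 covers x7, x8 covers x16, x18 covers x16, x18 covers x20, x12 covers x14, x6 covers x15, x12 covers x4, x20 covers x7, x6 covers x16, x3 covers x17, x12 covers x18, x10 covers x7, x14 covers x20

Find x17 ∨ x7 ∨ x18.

x18

Common upper bounds of {x17, x7, x18}: x12, x18.
The least among these is x18.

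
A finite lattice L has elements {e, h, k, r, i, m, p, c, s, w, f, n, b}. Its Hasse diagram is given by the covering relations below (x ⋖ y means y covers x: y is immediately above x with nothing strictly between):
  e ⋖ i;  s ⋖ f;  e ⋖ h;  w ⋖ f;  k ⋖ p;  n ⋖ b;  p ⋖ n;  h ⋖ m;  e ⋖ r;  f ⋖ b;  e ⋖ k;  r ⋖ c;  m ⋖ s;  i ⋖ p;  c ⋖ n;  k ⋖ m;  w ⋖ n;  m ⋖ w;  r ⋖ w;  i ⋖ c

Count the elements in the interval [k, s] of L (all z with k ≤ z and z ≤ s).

3

The interval [k, s] = {k, m, s}, which has 3 elements.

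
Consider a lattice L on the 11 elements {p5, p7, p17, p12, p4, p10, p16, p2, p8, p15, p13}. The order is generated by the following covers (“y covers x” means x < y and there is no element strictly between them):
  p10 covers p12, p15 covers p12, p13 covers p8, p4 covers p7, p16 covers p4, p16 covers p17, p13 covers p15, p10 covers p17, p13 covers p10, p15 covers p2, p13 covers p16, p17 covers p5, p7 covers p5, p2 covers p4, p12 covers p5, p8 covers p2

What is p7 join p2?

Common upper bounds of {p7, p2}: p13, p15, p2, p8.
The least among these is p2.

p2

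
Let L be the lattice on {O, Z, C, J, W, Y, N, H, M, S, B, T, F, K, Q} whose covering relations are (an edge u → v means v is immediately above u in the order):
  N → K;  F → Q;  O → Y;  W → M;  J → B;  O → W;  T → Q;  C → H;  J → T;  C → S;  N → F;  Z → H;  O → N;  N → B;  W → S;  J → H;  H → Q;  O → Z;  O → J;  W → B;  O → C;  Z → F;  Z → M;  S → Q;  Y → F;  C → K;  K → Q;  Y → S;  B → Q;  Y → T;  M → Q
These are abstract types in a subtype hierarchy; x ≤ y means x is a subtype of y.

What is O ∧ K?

Common lower bounds of {O, K}: O.
The greatest among these is O.

O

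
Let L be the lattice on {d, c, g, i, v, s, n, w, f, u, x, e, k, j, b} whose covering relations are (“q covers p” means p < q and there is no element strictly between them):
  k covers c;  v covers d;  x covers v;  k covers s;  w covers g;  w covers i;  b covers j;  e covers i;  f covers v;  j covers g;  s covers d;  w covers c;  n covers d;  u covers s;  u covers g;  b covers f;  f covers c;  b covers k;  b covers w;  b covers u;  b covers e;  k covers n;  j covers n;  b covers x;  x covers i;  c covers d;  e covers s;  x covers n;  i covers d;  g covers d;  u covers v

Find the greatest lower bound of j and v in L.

d

Common lower bounds of {j, v}: d.
The greatest among these is d.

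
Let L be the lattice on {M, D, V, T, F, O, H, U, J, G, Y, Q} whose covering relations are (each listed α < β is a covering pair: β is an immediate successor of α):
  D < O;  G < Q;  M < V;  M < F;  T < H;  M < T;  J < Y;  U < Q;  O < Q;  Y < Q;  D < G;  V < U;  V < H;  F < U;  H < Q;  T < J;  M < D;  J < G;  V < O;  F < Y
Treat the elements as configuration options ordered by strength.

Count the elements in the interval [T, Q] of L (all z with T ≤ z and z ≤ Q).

The interval [T, Q] = {G, H, J, Q, T, Y}, which has 6 elements.

6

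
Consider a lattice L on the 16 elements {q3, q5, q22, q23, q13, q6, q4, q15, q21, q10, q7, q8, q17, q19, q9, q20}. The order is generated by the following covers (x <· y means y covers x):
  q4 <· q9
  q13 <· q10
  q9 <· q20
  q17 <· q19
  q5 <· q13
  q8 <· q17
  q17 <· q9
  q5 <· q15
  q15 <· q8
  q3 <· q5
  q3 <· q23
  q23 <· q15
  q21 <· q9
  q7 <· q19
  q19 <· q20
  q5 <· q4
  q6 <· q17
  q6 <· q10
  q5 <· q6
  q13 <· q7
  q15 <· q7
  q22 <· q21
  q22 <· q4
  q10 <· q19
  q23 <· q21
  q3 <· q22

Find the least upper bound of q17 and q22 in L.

Common upper bounds of {q17, q22}: q20, q9.
The least among these is q9.

q9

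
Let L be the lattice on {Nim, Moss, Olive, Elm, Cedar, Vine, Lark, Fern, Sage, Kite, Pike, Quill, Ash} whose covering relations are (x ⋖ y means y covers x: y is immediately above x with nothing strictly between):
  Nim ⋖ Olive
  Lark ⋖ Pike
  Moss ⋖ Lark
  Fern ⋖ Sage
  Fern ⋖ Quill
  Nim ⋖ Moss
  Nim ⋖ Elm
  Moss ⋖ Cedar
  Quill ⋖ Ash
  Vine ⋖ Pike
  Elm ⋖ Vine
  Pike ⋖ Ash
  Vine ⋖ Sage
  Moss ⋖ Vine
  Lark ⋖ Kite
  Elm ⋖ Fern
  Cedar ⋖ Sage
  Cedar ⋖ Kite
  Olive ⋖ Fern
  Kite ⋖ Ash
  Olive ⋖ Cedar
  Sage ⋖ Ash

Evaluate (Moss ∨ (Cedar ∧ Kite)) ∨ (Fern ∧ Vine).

Sage

Cedar ∧ Kite = Cedar
Moss ∨ Cedar = Cedar
Fern ∧ Vine = Elm
Cedar ∨ Elm = Sage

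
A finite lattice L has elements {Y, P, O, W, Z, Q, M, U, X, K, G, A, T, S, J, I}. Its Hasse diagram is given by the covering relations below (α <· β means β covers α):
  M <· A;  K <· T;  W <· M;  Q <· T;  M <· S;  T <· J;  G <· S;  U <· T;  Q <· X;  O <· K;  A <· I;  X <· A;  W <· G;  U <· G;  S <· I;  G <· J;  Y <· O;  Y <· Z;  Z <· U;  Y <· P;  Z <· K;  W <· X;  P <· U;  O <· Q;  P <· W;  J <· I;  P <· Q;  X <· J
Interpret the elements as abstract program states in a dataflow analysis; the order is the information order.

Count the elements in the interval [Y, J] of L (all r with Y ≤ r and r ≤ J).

12

The interval [Y, J] = {G, J, K, O, P, Q, T, U, W, X, Y, Z}, which has 12 elements.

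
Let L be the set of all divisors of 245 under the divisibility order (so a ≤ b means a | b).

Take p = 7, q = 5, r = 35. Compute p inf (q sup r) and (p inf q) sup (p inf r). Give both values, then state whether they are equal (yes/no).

7; 7; yes

q sup r = 35, so p inf (q sup r) = 7 inf 35 = 7.
p inf q = 1 and p inf r = 7, so (p inf q) sup (p inf r) = 1 sup 7 = 7.
Equal: yes.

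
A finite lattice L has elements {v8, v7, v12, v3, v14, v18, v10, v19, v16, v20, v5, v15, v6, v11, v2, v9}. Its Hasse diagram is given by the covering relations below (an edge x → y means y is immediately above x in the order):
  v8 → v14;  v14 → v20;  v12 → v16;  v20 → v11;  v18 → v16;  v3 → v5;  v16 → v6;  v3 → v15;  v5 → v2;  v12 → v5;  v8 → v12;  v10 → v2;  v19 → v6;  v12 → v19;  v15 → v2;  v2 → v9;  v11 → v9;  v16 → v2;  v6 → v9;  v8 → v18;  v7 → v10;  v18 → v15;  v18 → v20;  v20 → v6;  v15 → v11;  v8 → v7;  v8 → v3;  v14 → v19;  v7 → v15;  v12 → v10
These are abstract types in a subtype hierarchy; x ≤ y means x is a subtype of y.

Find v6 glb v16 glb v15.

Common lower bounds of {v6, v16, v15}: v18, v8.
The greatest among these is v18.

v18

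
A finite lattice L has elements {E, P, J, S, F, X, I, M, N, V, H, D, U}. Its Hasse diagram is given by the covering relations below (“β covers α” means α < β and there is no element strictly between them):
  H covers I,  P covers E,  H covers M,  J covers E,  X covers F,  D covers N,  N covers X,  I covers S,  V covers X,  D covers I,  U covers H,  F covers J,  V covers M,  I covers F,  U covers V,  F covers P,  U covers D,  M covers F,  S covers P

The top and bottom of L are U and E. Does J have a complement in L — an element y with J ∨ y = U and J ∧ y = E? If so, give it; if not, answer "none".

For every candidate y, either J ∨ y ≠ U or J ∧ y ≠ E; no complement exists.

none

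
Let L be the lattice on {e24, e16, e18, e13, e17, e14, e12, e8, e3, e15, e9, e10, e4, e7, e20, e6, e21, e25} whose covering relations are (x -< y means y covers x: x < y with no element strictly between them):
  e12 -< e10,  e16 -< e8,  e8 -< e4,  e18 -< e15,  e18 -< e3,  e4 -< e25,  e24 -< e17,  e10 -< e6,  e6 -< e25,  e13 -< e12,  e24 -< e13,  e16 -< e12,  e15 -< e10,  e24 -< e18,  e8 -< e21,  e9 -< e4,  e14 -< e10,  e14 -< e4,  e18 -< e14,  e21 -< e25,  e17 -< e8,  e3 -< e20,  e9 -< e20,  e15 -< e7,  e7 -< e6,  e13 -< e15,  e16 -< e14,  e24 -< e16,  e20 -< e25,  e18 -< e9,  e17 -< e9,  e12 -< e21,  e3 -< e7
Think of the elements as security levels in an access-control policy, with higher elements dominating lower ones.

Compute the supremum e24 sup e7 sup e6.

e6

Common upper bounds of {e24, e7, e6}: e25, e6.
The least among these is e6.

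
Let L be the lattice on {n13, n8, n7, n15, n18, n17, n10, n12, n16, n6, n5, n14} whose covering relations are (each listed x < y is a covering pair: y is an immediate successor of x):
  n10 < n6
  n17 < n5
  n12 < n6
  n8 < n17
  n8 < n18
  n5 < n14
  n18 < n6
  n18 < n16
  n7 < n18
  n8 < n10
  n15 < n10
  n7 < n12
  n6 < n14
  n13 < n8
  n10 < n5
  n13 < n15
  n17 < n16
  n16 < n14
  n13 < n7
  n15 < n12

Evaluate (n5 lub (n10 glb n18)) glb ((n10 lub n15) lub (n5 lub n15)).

n10 ∧ n18 = n8
n5 ∨ n8 = n5
n10 ∨ n15 = n10
n5 ∨ n15 = n5
n10 ∨ n5 = n5
n5 ∧ n5 = n5

n5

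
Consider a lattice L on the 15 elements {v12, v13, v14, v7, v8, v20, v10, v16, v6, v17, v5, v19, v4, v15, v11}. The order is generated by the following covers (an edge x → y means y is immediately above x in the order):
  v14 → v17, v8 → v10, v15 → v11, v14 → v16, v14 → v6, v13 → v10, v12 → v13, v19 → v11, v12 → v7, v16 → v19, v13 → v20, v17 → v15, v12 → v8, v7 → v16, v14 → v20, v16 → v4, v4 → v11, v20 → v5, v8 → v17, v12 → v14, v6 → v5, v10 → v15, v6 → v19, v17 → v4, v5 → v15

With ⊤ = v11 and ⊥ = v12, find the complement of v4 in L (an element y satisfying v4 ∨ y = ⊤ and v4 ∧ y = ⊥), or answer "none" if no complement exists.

Need y with v4 ∨ y = v11 and v4 ∧ y = v12.
Checking each element gives: v13.

v13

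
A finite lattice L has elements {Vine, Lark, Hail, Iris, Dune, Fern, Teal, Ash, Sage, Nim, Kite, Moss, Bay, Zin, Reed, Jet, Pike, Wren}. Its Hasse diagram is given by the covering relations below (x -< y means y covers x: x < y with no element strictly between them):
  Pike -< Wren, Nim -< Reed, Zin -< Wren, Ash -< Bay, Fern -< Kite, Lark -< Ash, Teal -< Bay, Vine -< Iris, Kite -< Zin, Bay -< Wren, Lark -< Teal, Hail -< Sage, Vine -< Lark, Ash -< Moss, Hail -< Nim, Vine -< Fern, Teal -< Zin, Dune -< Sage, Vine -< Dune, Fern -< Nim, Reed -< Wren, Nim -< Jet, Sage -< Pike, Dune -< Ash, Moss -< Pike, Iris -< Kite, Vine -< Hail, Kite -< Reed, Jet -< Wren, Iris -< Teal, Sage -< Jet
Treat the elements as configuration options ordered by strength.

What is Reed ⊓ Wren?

Reed

Common lower bounds of {Reed, Wren}: Fern, Hail, Iris, Kite, Nim, Reed, Vine.
The greatest among these is Reed.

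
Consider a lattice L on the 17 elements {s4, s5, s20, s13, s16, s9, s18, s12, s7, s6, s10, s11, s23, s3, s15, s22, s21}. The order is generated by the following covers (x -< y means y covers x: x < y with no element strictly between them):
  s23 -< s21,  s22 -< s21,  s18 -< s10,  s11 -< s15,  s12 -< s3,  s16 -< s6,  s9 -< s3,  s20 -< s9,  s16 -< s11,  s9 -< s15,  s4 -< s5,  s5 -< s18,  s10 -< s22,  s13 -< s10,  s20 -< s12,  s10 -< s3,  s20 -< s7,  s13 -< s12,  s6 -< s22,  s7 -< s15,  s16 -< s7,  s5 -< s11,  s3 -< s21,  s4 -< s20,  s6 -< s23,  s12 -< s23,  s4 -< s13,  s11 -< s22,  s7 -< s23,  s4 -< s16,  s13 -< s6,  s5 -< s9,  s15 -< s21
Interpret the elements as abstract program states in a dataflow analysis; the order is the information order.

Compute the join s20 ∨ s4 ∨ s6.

s23

Common upper bounds of {s20, s4, s6}: s21, s23.
The least among these is s23.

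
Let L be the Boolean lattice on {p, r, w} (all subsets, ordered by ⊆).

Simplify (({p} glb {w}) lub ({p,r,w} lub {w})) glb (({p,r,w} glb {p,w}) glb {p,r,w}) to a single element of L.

{p,w}

{p} ∧ {w} = {}
{p,r,w} ∨ {w} = {p,r,w}
{} ∨ {p,r,w} = {p,r,w}
{p,r,w} ∧ {p,w} = {p,w}
{p,w} ∧ {p,r,w} = {p,w}
{p,r,w} ∧ {p,w} = {p,w}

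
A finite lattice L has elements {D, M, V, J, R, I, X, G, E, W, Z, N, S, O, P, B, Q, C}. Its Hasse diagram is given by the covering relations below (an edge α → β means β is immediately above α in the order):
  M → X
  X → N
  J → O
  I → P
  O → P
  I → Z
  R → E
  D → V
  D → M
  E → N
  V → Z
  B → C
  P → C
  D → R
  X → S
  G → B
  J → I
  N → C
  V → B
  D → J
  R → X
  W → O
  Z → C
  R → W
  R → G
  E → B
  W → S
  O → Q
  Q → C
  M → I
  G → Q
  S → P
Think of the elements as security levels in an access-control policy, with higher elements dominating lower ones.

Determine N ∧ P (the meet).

Common lower bounds of {N, P}: D, M, R, X.
The greatest among these is X.

X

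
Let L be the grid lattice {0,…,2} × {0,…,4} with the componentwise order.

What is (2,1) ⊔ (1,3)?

(2,3)

Common upper bounds of {(2,1), (1,3)}: (2,3), (2,4).
The least among these is (2,3).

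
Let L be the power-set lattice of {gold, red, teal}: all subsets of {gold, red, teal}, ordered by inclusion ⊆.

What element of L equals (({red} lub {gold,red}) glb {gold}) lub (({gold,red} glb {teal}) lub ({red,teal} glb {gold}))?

{red} ∨ {gold,red} = {gold,red}
{gold,red} ∧ {gold} = {gold}
{gold,red} ∧ {teal} = {}
{red,teal} ∧ {gold} = {}
{} ∨ {} = {}
{gold} ∨ {} = {gold}

{gold}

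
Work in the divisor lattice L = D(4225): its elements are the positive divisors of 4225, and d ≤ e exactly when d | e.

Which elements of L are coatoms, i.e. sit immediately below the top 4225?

325, 845

The coatoms are exactly the elements covered by 4225: 325, 845.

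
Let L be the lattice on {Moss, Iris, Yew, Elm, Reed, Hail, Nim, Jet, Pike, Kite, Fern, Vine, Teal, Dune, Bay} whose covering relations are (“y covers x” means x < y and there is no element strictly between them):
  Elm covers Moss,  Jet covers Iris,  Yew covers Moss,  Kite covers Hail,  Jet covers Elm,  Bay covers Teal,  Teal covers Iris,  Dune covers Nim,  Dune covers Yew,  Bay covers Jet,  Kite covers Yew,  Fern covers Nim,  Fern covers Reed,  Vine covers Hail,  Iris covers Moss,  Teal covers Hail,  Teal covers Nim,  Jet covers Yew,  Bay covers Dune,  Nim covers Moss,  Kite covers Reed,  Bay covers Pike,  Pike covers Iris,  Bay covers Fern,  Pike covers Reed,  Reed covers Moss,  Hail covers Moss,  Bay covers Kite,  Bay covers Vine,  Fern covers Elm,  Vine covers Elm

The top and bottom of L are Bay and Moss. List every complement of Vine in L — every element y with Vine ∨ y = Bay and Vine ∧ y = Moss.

Need y with Vine ∨ y = Bay and Vine ∧ y = Moss.
Checking each element gives: Dune, Iris, Nim, Pike, Reed, Yew.

Dune, Iris, Nim, Pike, Reed, Yew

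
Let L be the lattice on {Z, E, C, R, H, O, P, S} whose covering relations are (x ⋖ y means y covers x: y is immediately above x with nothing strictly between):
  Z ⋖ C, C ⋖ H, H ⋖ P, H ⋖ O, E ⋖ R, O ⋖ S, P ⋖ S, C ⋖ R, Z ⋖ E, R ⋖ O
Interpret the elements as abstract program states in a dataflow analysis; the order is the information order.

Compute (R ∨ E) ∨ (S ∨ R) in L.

S

R ∨ E = R
S ∨ R = S
R ∨ S = S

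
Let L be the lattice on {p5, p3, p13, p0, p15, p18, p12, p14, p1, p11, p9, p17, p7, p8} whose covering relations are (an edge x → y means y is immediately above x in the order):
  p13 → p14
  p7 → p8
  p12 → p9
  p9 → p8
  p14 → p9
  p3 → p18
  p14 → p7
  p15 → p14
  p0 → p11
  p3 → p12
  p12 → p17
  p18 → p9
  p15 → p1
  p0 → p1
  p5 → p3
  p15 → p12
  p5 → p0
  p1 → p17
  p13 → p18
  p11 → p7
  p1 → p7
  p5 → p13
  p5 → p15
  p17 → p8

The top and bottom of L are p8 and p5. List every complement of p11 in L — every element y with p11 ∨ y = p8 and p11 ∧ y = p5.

Need y with p11 ∨ y = p8 and p11 ∧ y = p5.
Checking each element gives: p12, p18, p3, p9.

p12, p18, p3, p9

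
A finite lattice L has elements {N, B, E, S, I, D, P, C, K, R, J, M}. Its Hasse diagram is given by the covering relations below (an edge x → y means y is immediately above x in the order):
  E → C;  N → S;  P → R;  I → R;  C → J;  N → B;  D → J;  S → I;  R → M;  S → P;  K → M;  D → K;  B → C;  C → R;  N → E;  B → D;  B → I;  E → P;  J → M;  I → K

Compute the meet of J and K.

D

Common lower bounds of {J, K}: B, D, N.
The greatest among these is D.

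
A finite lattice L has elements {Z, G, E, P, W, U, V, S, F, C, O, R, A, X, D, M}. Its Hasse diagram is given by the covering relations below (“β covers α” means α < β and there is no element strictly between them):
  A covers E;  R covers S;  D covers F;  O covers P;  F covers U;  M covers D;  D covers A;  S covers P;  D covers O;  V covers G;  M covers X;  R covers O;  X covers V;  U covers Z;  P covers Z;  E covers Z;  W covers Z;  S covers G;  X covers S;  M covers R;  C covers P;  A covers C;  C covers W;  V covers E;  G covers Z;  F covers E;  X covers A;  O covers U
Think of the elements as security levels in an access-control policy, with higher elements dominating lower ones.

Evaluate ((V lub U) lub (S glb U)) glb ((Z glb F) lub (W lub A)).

A

V ∨ U = M
S ∧ U = Z
M ∨ Z = M
Z ∧ F = Z
W ∨ A = A
Z ∨ A = A
M ∧ A = A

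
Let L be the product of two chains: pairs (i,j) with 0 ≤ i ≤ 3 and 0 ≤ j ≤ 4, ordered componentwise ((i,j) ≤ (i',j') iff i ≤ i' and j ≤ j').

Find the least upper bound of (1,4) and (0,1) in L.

(1,4)

Common upper bounds of {(1,4), (0,1)}: (1,4), (2,4), (3,4).
The least among these is (1,4).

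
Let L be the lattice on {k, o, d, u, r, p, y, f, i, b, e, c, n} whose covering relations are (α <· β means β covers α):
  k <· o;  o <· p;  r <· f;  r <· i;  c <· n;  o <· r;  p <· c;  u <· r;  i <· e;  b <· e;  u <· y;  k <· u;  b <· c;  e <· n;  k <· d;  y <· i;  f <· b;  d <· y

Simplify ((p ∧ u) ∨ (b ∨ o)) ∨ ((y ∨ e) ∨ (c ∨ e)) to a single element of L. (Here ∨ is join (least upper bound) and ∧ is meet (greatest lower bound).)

p ∧ u = k
b ∨ o = b
k ∨ b = b
y ∨ e = e
c ∨ e = n
e ∨ n = n
b ∨ n = n

n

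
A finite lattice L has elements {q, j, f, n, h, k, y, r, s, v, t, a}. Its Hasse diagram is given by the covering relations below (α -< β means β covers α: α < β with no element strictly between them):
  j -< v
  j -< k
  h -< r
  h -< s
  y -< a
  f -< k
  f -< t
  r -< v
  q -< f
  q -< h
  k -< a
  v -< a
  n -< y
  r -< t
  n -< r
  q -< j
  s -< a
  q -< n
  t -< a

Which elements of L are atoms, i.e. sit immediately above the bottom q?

f, h, j, n

The atoms are exactly the elements that cover q: f, h, j, n.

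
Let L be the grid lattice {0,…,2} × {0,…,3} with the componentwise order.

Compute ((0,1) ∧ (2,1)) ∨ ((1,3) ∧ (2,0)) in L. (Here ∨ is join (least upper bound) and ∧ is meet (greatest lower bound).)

(0,1) ∧ (2,1) = (0,1)
(1,3) ∧ (2,0) = (1,0)
(0,1) ∨ (1,0) = (1,1)

(1,1)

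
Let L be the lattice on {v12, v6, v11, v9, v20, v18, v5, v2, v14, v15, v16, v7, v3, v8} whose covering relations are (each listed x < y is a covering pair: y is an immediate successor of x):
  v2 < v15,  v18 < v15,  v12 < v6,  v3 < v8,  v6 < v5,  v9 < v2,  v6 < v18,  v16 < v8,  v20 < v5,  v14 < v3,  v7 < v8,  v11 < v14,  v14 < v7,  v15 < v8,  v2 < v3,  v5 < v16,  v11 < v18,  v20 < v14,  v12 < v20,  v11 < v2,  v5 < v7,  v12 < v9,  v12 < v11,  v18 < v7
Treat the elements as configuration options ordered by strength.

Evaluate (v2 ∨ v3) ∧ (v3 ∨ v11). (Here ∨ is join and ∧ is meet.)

v3

v2 ∨ v3 = v3
v3 ∨ v11 = v3
v3 ∧ v3 = v3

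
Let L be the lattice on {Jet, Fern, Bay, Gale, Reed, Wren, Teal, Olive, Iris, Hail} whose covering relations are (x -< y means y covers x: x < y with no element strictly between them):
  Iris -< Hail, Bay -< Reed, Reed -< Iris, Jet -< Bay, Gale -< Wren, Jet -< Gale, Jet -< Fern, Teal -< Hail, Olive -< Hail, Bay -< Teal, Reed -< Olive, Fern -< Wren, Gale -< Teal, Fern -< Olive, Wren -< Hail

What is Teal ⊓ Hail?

Common lower bounds of {Teal, Hail}: Bay, Gale, Jet, Teal.
The greatest among these is Teal.

Teal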